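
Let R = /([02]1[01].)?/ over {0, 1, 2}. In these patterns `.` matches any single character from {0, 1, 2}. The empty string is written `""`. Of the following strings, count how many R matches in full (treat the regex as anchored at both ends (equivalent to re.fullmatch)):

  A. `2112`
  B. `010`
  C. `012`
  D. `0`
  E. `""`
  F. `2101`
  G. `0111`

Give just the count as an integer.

A → match
B → no match
C → no match
D → no match
E → match
F → match
G → match
Total matched: 4

4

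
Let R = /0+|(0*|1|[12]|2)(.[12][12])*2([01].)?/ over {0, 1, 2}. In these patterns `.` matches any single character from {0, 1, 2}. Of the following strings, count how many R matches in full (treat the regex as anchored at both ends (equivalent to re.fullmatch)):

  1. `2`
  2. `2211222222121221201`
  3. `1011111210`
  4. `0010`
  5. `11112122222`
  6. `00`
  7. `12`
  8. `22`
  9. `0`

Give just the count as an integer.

8

1 → match
2 → match
3 → match
4 → no match
5 → match
6 → match
7 → match
8 → match
9 → match
Total matched: 8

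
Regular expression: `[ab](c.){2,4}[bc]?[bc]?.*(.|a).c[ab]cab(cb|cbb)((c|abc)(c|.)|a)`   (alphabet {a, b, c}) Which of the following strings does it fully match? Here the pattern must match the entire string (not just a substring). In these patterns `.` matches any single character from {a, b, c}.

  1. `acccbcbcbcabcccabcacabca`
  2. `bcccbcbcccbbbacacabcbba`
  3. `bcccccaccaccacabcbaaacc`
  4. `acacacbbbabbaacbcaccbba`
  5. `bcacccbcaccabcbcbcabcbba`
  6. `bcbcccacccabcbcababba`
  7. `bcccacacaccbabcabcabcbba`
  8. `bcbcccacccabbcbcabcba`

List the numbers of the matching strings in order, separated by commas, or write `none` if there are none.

2, 5, 8

1 → no match
2 → match
3 → no match
4 → no match
5 → match
6 → no match
7 → no match
8 → match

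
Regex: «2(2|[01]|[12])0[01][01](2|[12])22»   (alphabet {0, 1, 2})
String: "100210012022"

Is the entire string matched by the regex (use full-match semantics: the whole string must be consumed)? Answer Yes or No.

Every match must start with "2", but "100210012022" does not.

No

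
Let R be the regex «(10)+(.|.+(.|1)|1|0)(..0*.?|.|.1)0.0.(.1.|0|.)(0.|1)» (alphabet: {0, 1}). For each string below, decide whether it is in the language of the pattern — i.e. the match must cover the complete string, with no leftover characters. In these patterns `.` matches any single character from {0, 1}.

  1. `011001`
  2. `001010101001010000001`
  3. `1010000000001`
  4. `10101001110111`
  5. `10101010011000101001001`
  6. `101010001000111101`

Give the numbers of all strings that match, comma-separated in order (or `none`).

3, 6

1 → no match — must start with `10`
2 → no match — must start with `10`
3 → match
4 → no match
5 → no match
6 → match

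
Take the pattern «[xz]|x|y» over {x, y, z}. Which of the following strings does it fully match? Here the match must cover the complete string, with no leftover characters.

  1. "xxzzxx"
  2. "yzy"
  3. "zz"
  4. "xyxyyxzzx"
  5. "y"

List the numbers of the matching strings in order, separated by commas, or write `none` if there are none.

1 → no match
2 → no match
3 → no match
4 → no match
5 → match

5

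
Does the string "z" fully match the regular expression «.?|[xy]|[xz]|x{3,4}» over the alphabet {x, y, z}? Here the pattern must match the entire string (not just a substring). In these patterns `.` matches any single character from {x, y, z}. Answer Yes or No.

Yes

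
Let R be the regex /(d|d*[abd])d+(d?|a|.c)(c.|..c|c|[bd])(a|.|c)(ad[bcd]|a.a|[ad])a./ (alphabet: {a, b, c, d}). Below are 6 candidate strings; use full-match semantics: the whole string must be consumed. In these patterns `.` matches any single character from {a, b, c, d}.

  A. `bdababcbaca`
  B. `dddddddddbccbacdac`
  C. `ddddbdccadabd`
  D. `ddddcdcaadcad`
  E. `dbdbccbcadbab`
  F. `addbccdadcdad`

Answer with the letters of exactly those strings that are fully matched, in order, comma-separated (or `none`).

A. `bdababcbaca` → no match
B → no match
C → no match
D → match
E → match
F → no match

D, E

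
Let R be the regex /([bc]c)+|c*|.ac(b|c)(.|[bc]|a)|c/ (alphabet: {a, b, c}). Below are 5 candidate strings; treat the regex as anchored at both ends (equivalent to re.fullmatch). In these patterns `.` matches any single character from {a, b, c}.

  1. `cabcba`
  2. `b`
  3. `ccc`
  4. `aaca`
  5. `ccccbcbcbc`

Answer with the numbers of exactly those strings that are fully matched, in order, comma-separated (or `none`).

1 → no match
2 → no match
3 → match
4 → no match
5 → match

3, 5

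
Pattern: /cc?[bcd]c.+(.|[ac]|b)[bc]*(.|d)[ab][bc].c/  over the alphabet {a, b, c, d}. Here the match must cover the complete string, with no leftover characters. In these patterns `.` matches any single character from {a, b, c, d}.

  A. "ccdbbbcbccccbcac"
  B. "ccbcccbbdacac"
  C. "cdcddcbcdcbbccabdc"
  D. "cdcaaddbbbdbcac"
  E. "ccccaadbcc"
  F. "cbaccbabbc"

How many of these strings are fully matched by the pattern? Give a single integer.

A → no match
B → match
C → match
D → match
E → no match
F → no match
Total matched: 3

3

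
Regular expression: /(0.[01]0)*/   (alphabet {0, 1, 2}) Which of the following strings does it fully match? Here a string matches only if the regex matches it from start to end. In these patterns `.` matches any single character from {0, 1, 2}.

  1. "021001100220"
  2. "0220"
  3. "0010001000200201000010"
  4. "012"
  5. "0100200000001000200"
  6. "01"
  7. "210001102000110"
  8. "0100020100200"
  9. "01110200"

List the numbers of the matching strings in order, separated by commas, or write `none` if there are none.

none

1 → no match
2 → no match
3 → no match
4 → no match
5 → no match
6 → no match
7 → no match
8 → no match
9 → no match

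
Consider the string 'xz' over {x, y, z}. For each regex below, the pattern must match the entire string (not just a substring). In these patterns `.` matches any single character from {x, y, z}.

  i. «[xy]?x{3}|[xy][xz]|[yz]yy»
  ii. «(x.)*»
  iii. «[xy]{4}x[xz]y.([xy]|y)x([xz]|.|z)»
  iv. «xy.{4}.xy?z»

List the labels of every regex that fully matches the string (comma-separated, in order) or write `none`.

i → match
ii → match
iii → no match
iv → no match — must start with 'xy'

i, ii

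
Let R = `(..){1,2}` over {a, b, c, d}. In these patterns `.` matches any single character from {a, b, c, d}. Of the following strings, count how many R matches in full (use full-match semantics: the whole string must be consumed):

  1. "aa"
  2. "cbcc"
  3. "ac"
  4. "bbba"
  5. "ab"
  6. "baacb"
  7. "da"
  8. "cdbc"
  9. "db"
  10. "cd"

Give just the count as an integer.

1 → match
2 → match
3 → match
4 → match
5 → match
6 → no match
7 → match
8 → match
9 → match
10 → match
Total matched: 9

9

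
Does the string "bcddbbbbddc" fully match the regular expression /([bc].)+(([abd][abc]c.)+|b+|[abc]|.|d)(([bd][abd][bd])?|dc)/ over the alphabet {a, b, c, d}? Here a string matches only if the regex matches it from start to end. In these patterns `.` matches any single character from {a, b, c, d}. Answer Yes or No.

No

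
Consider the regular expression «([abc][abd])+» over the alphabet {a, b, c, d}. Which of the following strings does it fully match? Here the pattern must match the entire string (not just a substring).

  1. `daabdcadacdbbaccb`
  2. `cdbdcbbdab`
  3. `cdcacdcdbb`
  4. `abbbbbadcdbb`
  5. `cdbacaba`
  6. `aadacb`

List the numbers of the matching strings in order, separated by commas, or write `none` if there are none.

1 → no match
2 → match
3 → match
4 → match
5 → match
6 → no match

2, 3, 4, 5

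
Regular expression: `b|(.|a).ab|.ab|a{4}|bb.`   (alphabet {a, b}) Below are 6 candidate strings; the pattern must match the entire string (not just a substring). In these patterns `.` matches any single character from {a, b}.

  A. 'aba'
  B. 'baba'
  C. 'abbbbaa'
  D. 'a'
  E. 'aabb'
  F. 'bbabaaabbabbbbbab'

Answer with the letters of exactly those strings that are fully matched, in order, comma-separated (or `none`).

none

A → no match
B → no match
C → no match
D → no match
E → no match
F → no match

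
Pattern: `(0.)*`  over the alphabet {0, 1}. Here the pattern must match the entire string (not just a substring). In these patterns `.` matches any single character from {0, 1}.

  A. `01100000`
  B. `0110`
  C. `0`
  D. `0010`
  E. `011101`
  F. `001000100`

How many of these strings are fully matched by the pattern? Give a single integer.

A → no match
B → no match
C → no match
D → no match
E → no match
F → no match
Total matched: 0

0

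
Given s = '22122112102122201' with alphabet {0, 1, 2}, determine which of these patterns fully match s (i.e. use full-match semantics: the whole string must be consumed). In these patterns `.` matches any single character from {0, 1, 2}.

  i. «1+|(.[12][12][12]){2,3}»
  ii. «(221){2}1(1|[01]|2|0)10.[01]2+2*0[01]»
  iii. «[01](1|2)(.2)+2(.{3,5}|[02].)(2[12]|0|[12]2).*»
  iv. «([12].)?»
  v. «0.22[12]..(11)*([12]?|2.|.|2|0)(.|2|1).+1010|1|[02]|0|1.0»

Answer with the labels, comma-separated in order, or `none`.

ii

i → no match
ii → match
iii → no match
iv → no match
v → no match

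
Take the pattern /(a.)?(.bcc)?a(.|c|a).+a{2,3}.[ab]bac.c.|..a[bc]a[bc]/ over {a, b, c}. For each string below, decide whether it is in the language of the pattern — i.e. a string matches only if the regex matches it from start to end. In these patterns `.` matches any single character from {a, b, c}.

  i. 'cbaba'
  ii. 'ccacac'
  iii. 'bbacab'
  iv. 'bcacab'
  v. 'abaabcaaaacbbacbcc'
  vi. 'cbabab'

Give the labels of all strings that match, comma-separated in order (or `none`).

ii, iii, iv, v, vi

i → no match
ii → match
iii → match
iv → match
v → match
vi → match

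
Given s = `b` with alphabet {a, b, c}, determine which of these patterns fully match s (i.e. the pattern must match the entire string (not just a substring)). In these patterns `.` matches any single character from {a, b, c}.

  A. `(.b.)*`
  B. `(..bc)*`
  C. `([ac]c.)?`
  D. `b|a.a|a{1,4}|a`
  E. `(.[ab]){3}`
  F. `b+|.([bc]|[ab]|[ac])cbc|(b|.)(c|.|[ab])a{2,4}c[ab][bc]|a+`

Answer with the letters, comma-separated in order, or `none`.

D, F

A → no match
B → no match
C → no match
D → match
E → no match
F → match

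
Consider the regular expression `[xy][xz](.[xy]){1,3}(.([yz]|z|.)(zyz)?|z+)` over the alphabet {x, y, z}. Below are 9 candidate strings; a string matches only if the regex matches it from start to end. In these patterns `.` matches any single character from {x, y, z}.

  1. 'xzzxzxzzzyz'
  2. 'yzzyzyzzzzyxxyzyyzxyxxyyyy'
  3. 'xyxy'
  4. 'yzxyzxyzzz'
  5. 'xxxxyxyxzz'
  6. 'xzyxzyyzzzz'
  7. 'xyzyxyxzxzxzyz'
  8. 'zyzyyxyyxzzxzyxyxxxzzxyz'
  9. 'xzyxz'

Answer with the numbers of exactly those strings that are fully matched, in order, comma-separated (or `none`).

1, 5, 9

1. 'xzzxzxzzzyz' → match
2 → no match
3. 'xyxy' → no match
4. 'yzxyzxyzzz' → no match
5. 'xxxxyxyxzz' → match
6. 'xzyxzyyzzzz' → no match
7 → no match
8 → no match
9. 'xzyxz' → match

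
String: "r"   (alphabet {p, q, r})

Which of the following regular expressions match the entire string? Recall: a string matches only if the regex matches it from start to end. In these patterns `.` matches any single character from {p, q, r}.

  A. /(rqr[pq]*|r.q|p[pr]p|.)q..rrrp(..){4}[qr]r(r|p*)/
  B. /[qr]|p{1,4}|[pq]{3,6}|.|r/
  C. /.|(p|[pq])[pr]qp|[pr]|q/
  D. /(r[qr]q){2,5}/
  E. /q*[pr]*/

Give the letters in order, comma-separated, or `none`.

A → no match
B → match
C → match
D → no match — must end with "q"
E → match

B, C, E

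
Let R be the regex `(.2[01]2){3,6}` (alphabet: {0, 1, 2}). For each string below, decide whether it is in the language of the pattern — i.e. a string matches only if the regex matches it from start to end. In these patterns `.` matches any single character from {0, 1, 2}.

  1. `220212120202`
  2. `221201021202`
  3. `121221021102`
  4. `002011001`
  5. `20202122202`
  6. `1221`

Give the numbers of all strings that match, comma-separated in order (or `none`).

1 → match
2 → no match
3 → no match
4 → no match — must end with `2`
5 → no match
6 → no match — must end with `2`

1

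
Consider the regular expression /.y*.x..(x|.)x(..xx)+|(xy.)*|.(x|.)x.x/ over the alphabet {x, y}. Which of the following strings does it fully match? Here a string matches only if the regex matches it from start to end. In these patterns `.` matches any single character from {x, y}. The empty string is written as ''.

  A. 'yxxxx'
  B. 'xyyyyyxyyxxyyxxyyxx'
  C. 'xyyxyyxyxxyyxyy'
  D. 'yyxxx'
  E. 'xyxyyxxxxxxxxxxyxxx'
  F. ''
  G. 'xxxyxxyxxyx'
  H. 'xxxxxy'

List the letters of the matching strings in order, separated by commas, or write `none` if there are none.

A → match
B → match
C → match
D → match
E → match
F → match
G → no match
H → no match

A, B, C, D, E, F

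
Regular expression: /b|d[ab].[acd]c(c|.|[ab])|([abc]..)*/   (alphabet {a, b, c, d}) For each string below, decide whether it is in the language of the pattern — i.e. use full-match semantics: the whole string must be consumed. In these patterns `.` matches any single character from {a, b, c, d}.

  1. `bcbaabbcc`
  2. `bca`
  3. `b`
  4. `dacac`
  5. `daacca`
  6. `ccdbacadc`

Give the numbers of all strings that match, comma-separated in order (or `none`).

1 → match
2 → match
3 → match
4 → no match
5 → match
6 → match

1, 2, 3, 5, 6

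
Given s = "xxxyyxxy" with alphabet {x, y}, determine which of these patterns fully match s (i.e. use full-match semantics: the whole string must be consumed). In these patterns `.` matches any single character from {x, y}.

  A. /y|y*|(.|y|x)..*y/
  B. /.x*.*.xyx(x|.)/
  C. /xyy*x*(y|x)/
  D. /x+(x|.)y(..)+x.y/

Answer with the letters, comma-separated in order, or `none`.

A

A → match
B → no match
C → no match — must start with "xy"
D → no match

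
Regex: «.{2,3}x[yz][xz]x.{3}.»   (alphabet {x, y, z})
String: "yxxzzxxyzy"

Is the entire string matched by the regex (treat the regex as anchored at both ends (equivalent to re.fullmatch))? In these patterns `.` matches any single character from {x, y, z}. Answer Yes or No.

Yes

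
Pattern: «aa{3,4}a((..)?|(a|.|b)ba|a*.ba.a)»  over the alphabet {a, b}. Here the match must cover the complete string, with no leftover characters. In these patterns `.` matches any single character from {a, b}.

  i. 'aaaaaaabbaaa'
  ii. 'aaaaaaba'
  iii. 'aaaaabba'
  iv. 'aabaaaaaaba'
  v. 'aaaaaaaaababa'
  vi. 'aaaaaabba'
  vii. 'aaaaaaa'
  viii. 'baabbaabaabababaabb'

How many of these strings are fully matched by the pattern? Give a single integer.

i → match
ii → match
iii → match
iv → no match
v → match
vi → match
vii → match
viii → no match — must start with 'aa'
Total matched: 6

6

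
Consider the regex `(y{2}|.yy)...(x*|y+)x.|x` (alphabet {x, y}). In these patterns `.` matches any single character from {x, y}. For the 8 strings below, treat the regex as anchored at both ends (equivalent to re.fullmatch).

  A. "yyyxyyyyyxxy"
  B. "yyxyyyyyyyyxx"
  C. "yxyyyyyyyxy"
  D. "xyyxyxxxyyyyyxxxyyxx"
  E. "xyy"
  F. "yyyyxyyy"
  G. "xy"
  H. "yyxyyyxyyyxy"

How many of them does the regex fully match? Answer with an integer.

1

A → no match
B → match
C → no match
D → no match
E → no match
F → no match
G → no match
H → no match
Total matched: 1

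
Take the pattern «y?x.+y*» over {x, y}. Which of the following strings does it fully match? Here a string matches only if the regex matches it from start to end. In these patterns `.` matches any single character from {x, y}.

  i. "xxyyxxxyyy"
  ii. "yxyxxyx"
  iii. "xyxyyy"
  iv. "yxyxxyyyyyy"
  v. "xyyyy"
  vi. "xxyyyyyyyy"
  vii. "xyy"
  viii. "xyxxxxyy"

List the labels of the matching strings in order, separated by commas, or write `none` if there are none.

i, ii, iii, iv, v, vi, vii, viii

i → match
ii → match
iii → match
iv → match
v → match
vi → match
vii → match
viii → match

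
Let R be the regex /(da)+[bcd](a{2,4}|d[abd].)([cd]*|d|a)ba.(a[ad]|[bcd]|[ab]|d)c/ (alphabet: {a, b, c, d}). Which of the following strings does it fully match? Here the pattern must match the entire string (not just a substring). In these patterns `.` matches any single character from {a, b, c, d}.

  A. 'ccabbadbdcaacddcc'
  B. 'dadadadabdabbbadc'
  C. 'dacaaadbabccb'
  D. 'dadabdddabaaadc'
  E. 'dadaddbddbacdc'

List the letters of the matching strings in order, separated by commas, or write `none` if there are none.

A → no match — must start with 'da'
B → no match
C → no match — must end with 'c'
D → match
E → match

D, E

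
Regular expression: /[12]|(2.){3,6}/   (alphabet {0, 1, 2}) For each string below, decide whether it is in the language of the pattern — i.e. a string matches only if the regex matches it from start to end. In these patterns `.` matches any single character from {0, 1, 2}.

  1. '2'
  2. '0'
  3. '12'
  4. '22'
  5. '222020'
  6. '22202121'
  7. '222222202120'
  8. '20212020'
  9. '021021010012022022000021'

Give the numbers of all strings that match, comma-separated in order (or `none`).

1 → match
2 → no match
3 → no match
4 → no match
5 → match
6 → match
7 → match
8 → match
9 → no match

1, 5, 6, 7, 8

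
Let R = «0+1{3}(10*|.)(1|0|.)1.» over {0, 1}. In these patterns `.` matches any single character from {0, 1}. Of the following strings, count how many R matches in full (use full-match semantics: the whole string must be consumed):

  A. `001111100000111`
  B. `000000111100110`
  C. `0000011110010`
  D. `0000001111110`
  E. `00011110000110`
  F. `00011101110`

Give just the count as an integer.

4

A → no match
B → match
C → match
D → match
E → match
F → no match
Total matched: 4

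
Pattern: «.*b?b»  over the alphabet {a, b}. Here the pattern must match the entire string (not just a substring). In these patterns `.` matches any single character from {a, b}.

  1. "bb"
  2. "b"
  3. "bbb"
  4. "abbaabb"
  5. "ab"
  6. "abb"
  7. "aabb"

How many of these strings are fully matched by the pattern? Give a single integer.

7

1 → match
2 → match
3 → match
4 → match
5 → match
6 → match
7 → match
Total matched: 7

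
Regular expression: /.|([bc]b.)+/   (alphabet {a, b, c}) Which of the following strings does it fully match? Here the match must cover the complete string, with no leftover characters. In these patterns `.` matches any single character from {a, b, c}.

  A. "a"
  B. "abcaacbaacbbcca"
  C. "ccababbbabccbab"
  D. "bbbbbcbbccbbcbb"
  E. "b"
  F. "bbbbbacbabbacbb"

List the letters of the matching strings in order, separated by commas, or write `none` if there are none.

A, D, E, F

A → match
B → no match
C → no match
D → match
E → match
F → match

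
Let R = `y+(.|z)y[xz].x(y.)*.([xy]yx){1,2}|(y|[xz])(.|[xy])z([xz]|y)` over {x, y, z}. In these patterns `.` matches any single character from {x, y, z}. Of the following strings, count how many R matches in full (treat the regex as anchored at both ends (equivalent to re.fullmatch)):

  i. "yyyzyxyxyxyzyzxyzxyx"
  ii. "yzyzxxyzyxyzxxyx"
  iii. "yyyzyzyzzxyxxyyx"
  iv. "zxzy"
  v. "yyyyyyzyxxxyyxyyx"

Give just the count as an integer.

i → no match
ii → match
iii → no match
iv → match
v → match
Total matched: 3

3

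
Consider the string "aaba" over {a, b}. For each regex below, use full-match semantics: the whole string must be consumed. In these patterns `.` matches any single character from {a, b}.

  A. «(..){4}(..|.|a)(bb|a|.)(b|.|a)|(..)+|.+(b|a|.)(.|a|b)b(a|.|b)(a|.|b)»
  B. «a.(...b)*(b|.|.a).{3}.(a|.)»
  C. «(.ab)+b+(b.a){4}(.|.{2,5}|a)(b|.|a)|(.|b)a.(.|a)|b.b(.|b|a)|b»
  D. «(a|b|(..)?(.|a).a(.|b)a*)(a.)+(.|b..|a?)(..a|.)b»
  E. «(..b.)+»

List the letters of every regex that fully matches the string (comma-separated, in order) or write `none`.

A, C, E

A → match
B → no match
C → match
D → no match — must end with "b"
E → match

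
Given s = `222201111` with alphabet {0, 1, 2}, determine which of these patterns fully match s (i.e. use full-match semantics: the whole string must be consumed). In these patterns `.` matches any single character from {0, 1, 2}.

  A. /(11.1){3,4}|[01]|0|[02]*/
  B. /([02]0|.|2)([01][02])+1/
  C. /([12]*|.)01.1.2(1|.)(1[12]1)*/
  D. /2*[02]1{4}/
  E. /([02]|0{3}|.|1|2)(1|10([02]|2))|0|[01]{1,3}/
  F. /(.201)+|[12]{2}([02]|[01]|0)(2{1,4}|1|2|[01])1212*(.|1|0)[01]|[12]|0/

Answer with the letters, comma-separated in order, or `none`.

D

A → no match
B → no match
C → no match
D → match
E → no match
F → no match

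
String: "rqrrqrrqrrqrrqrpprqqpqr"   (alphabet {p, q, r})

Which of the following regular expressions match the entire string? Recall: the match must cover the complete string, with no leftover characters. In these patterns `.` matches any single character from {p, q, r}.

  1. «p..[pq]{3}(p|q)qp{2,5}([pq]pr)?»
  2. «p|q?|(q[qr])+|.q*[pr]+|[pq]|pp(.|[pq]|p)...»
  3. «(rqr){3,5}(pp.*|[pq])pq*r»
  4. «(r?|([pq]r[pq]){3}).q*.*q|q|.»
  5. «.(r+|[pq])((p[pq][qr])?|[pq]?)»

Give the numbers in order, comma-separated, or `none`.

3

1 → no match — must start with "p"
2 → no match
3 → match
4 → no match
5 → no match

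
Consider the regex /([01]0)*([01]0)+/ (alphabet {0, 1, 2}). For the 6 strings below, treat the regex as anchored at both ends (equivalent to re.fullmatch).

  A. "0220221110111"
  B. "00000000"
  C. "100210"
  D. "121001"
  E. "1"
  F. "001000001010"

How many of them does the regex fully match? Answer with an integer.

2

A → no match — must end with "0"
B. "00000000" → match
C. "100210" → no match
D. "121001" → no match — must end with "0"
E. "1" → no match — must end with "0"
F. "001000001010" → match
Total matched: 2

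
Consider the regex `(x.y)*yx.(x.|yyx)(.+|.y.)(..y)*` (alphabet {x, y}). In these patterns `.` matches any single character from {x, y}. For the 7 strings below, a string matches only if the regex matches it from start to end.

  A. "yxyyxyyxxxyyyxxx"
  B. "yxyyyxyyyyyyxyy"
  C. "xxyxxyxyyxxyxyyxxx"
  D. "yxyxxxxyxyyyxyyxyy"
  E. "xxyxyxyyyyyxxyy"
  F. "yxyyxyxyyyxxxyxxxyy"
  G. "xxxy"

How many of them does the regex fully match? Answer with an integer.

A → no match
B → match
C → no match
D → match
E → no match
F → no match
G → no match
Total matched: 2

2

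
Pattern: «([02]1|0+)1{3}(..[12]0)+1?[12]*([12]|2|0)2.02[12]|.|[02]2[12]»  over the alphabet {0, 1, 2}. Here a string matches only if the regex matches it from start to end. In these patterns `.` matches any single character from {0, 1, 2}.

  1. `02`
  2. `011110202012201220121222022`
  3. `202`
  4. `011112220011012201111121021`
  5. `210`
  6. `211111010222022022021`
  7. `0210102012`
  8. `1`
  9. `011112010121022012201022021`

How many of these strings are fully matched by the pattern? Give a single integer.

3

1. `02` → no match
2 → no match
3. `202` → no match
4 → match
5. `210` → no match
6 → match
7. `0210102012` → no match
8. `1` → match
9 → no match
Total matched: 3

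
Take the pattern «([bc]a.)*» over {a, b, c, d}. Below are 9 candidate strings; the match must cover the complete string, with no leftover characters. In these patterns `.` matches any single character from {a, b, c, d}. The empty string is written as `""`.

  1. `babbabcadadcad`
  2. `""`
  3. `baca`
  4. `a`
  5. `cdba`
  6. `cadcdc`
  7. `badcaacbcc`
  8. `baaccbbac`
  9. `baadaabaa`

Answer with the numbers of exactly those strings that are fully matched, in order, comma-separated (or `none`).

2

1 → no match
2. `""` → match
3. `baca` → no match
4. `a` → no match
5. `cdba` → no match
6. `cadcdc` → no match
7. `badcaacbcc` → no match
8. `baaccbbac` → no match
9. `baadaabaa` → no match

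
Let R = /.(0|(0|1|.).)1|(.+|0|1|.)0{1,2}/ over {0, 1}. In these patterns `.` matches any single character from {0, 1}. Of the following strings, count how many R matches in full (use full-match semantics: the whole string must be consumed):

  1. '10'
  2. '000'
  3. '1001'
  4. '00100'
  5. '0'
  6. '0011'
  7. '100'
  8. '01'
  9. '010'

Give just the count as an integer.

7

1 → match
2 → match
3 → match
4 → match
5 → no match
6 → match
7 → match
8 → no match
9 → match
Total matched: 7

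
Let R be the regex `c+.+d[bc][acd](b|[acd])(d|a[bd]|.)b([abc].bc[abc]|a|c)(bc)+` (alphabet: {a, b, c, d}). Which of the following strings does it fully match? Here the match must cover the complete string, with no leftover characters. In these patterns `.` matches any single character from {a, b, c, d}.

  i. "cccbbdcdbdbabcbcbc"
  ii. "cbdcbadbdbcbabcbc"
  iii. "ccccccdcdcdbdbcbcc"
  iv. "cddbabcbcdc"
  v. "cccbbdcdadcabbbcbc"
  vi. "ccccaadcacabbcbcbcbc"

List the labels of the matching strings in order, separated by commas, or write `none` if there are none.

i → match
ii → match
iii → no match — must end with "bc"
iv. "cddbabcbcdc" → no match — must end with "bc"
v → match
vi → match

i, ii, v, vi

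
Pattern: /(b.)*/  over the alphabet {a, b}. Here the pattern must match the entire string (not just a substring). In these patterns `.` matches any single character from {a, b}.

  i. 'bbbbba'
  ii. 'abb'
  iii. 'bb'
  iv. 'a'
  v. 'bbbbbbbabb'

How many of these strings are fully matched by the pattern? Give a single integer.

3

i → match
ii → no match
iii → match
iv → no match
v → match
Total matched: 3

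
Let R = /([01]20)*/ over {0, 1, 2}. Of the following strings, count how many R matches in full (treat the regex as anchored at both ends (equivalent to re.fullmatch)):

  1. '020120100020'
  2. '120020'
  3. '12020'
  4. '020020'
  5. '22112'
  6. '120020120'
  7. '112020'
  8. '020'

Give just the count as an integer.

4

1 → no match
2 → match
3 → no match
4 → match
5 → no match
6 → match
7 → no match
8 → match
Total matched: 4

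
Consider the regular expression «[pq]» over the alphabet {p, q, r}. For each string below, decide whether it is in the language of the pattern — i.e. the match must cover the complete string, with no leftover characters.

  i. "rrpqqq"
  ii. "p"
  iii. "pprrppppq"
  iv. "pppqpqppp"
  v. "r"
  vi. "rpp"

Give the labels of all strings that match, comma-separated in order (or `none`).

ii

i → no match
ii → match
iii → no match
iv → no match
v → no match
vi → no match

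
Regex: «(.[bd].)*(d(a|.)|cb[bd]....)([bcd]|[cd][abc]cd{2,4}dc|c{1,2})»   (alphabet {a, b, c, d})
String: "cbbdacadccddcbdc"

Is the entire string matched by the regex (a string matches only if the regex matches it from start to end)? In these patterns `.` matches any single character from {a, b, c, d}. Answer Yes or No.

No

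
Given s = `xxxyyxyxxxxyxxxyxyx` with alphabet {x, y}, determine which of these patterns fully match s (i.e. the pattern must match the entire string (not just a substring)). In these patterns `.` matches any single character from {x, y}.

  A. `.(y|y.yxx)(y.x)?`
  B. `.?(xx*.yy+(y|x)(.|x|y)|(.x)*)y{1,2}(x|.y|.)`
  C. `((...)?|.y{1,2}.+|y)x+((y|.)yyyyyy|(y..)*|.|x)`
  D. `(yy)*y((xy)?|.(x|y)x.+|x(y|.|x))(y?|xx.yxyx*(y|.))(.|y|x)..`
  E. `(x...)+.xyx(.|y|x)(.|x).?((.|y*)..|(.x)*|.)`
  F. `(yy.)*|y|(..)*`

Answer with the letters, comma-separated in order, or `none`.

A → no match
B → no match
C → no match
D → no match
E → match
F → no match

E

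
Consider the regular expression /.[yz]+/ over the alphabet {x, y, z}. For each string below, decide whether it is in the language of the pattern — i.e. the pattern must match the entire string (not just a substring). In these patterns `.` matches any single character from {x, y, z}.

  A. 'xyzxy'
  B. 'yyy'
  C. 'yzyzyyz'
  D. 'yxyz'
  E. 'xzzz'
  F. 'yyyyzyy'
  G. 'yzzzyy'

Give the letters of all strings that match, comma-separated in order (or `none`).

B, C, E, F, G

A → no match
B → match
C → match
D → no match
E → match
F → match
G → match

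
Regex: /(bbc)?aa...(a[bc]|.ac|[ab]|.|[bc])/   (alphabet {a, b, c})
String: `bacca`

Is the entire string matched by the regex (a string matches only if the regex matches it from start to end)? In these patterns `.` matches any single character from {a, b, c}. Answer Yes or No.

No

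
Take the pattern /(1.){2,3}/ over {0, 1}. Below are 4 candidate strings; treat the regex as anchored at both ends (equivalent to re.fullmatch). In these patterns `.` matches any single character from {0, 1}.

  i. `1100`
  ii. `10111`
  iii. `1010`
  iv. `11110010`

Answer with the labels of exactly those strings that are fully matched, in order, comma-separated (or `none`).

i. `1100` → no match
ii. `10111` → no match
iii. `1010` → match
iv. `11110010` → no match

iii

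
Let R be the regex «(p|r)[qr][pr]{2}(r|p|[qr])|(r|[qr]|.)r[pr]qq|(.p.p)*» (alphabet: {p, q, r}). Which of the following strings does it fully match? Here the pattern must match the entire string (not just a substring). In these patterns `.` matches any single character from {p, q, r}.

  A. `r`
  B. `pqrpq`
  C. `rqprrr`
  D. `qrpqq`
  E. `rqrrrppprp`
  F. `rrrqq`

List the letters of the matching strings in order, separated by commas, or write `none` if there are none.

B, D, F

A → no match
B → match
C → no match
D → match
E → no match
F → match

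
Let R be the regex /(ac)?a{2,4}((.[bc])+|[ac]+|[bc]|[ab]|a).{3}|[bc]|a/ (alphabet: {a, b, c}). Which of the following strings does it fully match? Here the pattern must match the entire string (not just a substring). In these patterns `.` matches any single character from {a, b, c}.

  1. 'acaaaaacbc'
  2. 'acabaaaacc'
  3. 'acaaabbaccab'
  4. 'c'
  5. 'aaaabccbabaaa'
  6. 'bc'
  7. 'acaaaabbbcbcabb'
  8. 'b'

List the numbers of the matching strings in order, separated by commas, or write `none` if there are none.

1 → match
2 → no match
3 → match
4 → match
5 → match
6 → no match
7 → match
8 → match

1, 3, 4, 5, 7, 8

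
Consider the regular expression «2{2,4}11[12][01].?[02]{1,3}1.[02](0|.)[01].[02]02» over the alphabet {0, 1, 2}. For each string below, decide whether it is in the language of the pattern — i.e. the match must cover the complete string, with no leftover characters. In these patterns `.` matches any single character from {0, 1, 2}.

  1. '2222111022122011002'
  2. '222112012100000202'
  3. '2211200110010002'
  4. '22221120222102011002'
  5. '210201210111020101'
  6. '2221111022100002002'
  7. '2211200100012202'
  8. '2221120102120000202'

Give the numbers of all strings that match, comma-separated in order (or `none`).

1 → match
2 → match
3 → match
4 → match
5 → no match — must end with '02'
6 → match
7 → match
8 → match

1, 2, 3, 4, 6, 7, 8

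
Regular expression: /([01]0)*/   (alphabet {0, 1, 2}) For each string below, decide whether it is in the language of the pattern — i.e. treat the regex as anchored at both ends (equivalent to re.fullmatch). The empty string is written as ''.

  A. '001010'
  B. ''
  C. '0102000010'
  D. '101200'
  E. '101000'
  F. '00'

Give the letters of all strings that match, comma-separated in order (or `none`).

A → match
B → match
C → no match
D → no match
E → match
F → match

A, B, E, F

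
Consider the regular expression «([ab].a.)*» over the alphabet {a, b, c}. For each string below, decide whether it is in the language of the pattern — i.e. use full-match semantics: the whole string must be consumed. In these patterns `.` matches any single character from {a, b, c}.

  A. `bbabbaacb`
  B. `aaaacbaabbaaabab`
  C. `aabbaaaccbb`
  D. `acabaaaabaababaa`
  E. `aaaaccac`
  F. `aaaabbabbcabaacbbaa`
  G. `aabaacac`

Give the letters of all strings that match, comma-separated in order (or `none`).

A → no match
B → no match
C → no match
D → match
E → no match
F → no match
G → no match

D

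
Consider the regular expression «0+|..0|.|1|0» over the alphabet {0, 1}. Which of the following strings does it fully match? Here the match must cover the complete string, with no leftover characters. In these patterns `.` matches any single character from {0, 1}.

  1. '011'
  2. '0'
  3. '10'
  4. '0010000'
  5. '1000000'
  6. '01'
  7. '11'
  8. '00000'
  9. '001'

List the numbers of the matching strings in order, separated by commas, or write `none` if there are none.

1. '011' → no match
2. '0' → match
3. '10' → no match
4. '0010000' → no match
5. '1000000' → no match
6. '01' → no match
7. '11' → no match
8. '00000' → match
9. '001' → no match

2, 8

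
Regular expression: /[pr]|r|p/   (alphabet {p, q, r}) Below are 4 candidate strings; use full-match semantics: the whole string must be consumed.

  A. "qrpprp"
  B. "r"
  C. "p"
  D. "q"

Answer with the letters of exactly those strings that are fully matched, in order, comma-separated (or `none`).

B, C

A → no match
B → match
C → match
D → no match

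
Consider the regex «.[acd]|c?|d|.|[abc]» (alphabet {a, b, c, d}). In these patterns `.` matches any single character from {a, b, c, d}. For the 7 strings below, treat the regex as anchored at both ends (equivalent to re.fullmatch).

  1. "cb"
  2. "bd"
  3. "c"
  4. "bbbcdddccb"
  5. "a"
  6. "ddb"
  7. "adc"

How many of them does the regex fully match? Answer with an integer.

1 → no match
2 → match
3 → match
4 → no match
5 → match
6 → no match
7 → no match
Total matched: 3

3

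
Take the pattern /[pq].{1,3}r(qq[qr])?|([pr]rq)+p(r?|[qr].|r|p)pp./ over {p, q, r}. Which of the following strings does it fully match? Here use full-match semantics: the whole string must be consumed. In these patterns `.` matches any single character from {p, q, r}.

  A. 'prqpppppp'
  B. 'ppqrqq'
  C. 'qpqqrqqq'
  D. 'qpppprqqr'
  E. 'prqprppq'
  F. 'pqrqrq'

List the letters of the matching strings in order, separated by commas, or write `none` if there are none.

A → no match
B → no match
C → match
D → no match
E → match
F → no match

C, E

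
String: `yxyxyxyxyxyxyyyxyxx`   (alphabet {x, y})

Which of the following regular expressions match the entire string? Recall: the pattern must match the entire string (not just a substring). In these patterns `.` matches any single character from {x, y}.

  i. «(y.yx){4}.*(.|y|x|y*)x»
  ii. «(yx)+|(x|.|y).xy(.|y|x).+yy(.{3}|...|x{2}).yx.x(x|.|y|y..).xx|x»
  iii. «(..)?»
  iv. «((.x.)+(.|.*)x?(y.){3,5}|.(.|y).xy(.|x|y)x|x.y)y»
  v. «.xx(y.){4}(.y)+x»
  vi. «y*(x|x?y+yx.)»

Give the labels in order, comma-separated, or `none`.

i → match
ii → no match
iii → no match
iv → no match — must end with `y`
v → no match — must end with `yx`
vi → no match

i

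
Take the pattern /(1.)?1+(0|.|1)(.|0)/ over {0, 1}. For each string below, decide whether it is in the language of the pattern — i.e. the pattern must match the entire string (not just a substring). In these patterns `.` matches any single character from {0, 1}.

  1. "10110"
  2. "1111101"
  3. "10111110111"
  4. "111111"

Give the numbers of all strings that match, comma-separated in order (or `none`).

1 → match
2 → match
3 → no match
4 → match

1, 2, 4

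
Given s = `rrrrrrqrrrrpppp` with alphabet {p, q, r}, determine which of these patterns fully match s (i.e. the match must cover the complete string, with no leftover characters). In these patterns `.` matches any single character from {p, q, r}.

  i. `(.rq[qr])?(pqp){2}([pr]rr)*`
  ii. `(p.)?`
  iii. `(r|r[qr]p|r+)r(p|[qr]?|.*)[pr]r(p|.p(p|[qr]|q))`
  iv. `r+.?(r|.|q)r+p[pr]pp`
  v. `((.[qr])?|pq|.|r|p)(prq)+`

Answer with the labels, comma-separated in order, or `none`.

iv

i → no match
ii → no match
iii → no match
iv → match
v → no match — must end with `prq`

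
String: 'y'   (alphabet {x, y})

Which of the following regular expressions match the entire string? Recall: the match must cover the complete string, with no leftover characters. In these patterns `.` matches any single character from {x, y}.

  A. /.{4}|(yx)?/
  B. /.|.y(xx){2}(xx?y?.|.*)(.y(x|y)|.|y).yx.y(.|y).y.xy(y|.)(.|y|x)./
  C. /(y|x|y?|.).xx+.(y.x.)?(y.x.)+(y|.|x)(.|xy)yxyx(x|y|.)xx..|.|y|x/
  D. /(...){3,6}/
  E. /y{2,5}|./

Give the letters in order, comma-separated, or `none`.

B, C, E

A → no match
B → match
C → match
D → no match
E → match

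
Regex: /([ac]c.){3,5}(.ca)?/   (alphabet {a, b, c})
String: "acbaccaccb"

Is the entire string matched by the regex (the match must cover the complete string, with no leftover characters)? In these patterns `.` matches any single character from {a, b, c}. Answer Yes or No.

No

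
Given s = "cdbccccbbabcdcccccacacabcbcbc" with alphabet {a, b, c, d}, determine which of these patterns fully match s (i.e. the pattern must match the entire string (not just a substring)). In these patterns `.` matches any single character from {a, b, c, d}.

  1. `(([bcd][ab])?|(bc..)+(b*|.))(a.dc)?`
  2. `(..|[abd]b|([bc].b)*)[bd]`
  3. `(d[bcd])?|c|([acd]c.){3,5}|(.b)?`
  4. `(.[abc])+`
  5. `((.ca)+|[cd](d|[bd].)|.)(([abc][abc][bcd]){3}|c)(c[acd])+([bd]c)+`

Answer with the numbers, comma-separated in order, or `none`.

1 → no match
2 → no match
3 → no match
4 → no match
5 → match

5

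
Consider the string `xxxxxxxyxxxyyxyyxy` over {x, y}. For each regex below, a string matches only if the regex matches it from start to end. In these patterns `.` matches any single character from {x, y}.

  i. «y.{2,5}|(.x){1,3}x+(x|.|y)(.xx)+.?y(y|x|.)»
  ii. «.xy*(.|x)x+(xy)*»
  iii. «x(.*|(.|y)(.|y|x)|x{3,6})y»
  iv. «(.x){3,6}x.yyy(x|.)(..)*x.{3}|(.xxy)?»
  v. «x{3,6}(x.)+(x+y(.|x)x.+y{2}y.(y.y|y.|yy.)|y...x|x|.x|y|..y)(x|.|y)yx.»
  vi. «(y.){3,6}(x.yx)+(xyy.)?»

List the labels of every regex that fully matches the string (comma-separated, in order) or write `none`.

iii, v

i → no match
ii → no match
iii → match
iv → no match
v → match
vi → no match — must start with `y`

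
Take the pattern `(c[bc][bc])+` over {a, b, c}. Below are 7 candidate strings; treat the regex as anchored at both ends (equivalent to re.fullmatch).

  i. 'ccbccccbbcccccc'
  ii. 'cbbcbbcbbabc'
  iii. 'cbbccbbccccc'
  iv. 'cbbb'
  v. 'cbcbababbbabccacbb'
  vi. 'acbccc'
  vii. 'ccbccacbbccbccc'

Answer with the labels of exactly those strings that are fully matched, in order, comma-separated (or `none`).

i → match
ii. 'cbbcbbcbbabc' → no match
iii. 'cbbccbbccccc' → no match
iv. 'cbbb' → no match
v → no match
vi. 'acbccc' → no match — must start with 'c'
vii → no match

i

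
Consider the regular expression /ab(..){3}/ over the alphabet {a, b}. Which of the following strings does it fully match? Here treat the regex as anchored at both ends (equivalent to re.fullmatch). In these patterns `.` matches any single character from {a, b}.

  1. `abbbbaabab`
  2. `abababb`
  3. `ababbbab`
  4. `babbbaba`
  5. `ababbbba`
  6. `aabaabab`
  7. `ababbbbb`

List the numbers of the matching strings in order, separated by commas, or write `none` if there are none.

1 → no match
2 → no match
3 → match
4 → no match — must start with `ab`
5 → match
6 → no match — must start with `ab`
7 → match

3, 5, 7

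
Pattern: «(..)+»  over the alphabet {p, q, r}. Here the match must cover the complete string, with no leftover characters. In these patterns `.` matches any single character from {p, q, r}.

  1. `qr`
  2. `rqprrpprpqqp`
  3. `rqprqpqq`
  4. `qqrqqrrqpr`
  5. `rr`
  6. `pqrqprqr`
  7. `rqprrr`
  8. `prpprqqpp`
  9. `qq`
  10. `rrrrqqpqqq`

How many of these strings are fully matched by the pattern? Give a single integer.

9

1. `qr` → match
2. `rqprrpprpqqp` → match
3. `rqprqpqq` → match
4. `qqrqqrrqpr` → match
5. `rr` → match
6. `pqrqprqr` → match
7. `rqprrr` → match
8. `prpprqqpp` → no match
9. `qq` → match
10. `rrrrqqpqqq` → match
Total matched: 9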